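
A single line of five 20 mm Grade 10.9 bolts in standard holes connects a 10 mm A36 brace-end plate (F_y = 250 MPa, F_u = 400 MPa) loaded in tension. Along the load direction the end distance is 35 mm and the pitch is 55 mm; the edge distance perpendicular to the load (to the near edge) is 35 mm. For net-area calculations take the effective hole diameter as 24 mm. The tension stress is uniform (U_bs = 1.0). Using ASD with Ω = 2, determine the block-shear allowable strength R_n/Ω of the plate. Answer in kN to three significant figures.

222 kN

Shear plane L_v = 35 + 4·55 = 255 mm; A_gv = 255 × 10 = 2550 mm².
A_nv = (255 − 4.5·24) × 10 = 1470 mm².
A_nt = (35 − 0.5·24) × 10 = 230 mm².
0.6 F_u A_nv = 352.8 kN; 0.6 F_y A_gv = 382.5 kN → shear rupture governs the shear term.
R_n = 352.8 + 1.0 × 400 × 230 / 1000 = 444.8 kN.
Allowable strength R_n/Ω = 444.8 / 2 = 222 kN.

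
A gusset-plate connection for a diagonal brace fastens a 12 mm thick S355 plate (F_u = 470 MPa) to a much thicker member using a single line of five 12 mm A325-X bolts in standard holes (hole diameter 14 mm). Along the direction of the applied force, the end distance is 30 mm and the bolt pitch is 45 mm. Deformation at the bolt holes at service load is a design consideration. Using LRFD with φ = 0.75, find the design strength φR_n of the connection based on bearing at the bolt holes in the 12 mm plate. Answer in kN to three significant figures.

Per bolt r_n = 1.2 l_c t F_u ≤ 2.4 d t F_u; upper limit = 2.4 × 12 × 12 × 470 / 1000 = 162.4 kN.
Edge bolt: l_c = 30 − 14/2 = 23 mm → 1.2 × 23 × 12 × 470 / 1000 = 155.7 → r_n = 155.7 kN.
Interior bolts: l_c = 45 − 14 = 31 mm → 1.2 × 31 × 12 × 470 / 1000 = 209.8 → r_n = 162.4 kN.
R_n = 1 × 155.7 + 4 × 162.4 = 805.4 kN.
Design strength φR_n = 0.75 × 805.4 = 604 kN.

604 kN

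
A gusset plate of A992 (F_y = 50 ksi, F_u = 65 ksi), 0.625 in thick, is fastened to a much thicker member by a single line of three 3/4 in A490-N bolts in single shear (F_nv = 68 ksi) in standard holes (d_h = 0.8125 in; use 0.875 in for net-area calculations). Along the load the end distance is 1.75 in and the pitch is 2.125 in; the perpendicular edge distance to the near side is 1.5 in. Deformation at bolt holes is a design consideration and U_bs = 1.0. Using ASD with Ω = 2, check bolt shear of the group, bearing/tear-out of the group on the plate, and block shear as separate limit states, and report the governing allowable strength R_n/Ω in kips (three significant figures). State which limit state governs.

45.1 kips (bolt shear governs)

Bolt shear: A_b = π·0.75²/4 = 0.4418 in²; R_n = 68 × 0.4418 × 3 × 1 = 90.12 kips → 90.12 / 2 = 45.1 kips.
Bearing: edge l_c = 1.344, r_n = 65.51 kips; interior l_c = 1.312, r_n = 63.98 kips; R_n = 65.51 + 2·63.98 = 193.5 kips → 96.7 kips.
Block shear: A_gv = 3.75, A_nv = 2.383, A_nt = 0.6641 in²; R_n = min(0.6F_uA_nv, 0.6F_yA_gv) + U_bs·F_u·A_nt = 136.1 kips → 68 kips.
Bolt shear governs: 45.1 kips.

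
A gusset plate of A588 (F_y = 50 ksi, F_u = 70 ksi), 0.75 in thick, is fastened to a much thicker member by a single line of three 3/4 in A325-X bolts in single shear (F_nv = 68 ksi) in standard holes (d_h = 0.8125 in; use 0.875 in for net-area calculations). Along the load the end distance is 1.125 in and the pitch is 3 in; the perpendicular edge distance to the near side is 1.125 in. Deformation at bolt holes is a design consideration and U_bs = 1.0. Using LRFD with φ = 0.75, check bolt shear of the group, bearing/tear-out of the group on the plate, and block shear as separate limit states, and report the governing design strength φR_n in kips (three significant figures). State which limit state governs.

67.6 kips (bolt shear governs)

Bolt shear: A_b = π·0.75²/4 = 0.4418 in²; R_n = 68 × 0.4418 × 3 × 1 = 90.12 kips → 0.75 × 90.12 = 67.6 kips.
Bearing: edge l_c = 0.7188, r_n = 45.28 kips; interior l_c = 2.188, r_n = 94.5 kips; R_n = 45.28 + 2·94.5 = 234.3 kips → 176 kips.
Block shear: A_gv = 5.344, A_nv = 3.703, A_nt = 0.5156 in²; R_n = min(0.6F_uA_nv, 0.6F_yA_gv) + U_bs·F_u·A_nt = 191.6 kips → 144 kips.
Bolt shear governs: 67.6 kips.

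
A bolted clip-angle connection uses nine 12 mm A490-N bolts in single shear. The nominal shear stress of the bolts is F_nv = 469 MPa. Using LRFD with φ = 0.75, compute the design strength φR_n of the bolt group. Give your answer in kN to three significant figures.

358 kN

A_b = π × 12² / 4 = 113.1 mm².
R_n = F_nv · A_b · n · n_s = 469 × 113.1 × 9 × 1 / 1000 = 477.4 kN.
Design strength φR_n = 0.75 × 477.4 = 358 kN.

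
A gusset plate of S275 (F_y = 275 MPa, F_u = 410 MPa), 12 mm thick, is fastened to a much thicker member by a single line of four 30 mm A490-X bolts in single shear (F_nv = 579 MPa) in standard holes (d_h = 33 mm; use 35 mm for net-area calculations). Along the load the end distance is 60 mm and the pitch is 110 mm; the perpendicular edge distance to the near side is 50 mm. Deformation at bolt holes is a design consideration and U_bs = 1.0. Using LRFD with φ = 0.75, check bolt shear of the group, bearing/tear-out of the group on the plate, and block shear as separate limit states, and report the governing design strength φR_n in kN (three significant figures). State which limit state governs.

699 kN (block shear governs)

Bolt shear: A_b = π·30²/4 = 706.9 mm²; R_n = 579 × 706.9 × 4 × 1 / 1000 = 1637 kN → 0.75 × 1637 = 1230 kN.
Bearing: edge l_c = 43.5, r_n = 256.8 kN; interior l_c = 77, r_n = 354.2 kN; R_n = 256.8 + 3·354.2 = 1320 kN → 990 kN.
Block shear: A_gv = 4680, A_nv = 3210, A_nt = 390 mm²; R_n = min(0.6F_uA_nv, 0.6F_yA_gv) + U_bs·F_u·A_nt = 932.1 kN → 699 kN.
Block shear governs: 699 kN.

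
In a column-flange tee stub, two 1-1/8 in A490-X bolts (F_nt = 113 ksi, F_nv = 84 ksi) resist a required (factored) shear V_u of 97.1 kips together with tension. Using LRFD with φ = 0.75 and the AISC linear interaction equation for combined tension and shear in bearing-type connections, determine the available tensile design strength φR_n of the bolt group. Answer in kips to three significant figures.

A_b = π·1.125²/4 = 0.994 in²; f_rv = 97.1 / (2 × 0.994) = 48.84 ksi.
F'_nt = 1.3 F_nt − (F_nt / φF_nv) f_rv = 1.3·113 − (113/(0.75·84))·48.84 = 59.29 ksi, capped at F_nt → F'_nt = 59.29 ksi.
R_n = F'_nt · A_b · n = 59.29 × 0.994 × 2 = 117.9 kips.
Design strength φR_n = 0.75 × 117.9 = 88.4 kips.

88.4 kips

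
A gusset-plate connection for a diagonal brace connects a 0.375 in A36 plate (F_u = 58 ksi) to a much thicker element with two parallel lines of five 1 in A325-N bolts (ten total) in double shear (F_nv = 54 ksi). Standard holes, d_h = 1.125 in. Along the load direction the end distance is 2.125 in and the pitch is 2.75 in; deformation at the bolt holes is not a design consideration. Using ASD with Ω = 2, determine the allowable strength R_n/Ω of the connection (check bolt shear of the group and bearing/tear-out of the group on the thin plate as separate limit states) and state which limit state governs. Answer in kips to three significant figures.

263 kips (bearing governs)

Bolt shear: A_b = π·1²/4 = 0.7854 in²; R_n = 54 × 0.7854 × 10 × 2 = 848.2 kips → 848.2 / 2 = 424 kips.
Bearing (1.5 l_c t F_u ≤ 3.0 d t F_u): upper limit = 3.0·1·0.375·58 = 65.25 kips.
  Edge l_c = 2.125 − 1.125/2 = 1.562 → r_n = 50.98 kips; interior l_c = 2.75 − 1.125 = 1.625 → r_n = 53.02 kips.
  R_n,bearing = 2·50.98 + 8·53.02 = 526.1 kips → 526.1 / 2 = 263 kips.
Bearing governs: 263 kips.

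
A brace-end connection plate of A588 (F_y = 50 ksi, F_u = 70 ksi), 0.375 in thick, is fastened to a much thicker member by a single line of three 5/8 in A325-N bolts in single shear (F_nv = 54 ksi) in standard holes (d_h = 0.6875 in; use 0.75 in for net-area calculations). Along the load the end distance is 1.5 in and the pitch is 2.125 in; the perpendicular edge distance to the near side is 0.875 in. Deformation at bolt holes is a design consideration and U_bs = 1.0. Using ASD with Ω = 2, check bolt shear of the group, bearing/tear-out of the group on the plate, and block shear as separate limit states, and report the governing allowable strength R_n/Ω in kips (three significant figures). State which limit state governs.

Bolt shear: A_b = π·0.625²/4 = 0.3068 in²; R_n = 54 × 0.3068 × 3 × 1 = 49.7 kips → 49.7 / 2 = 24.9 kips.
Bearing: edge l_c = 1.156, r_n = 36.42 kips; interior l_c = 1.438, r_n = 39.38 kips; R_n = 36.42 + 2·39.38 = 115.2 kips → 57.6 kips.
Block shear: A_gv = 2.156, A_nv = 1.453, A_nt = 0.1875 in²; R_n = min(0.6F_uA_nv, 0.6F_yA_gv) + U_bs·F_u·A_nt = 74.16 kips → 37.1 kips.
Bolt shear governs: 24.9 kips.

24.9 kips (bolt shear governs)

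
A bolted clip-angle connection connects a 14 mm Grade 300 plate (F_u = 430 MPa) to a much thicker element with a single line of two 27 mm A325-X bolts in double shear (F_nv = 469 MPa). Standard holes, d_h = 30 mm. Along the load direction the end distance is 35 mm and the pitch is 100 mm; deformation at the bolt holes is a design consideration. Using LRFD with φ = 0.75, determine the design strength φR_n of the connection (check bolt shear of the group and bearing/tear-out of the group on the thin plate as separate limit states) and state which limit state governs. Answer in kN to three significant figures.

401 kN (bearing governs)

Bolt shear: A_b = π·27²/4 = 572.6 mm²; R_n = 469 × 572.6 × 2 × 2 / 1000 = 1074 kN → 0.75 × 1074 = 806 kN.
Bearing (1.2 l_c t F_u ≤ 2.4 d t F_u): upper limit = 2.4·27·14·430 / 1000 = 390.1 kN.
  Edge l_c = 35 − 30/2 = 20 → r_n = 144.5 kN; interior l_c = 100 − 30 = 70 → r_n = 390.1 kN.
  R_n,bearing = 1·144.5 + 1·390.1 = 534.6 kN → 0.75 × 534.6 = 401 kN.
Bearing governs: 401 kN.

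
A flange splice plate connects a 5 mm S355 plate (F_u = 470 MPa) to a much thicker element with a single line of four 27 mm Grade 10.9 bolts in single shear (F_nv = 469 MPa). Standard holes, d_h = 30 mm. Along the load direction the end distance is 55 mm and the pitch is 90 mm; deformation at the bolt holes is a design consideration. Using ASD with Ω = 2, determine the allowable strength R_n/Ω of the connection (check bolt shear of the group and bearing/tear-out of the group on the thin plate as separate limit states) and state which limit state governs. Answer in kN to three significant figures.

285 kN (bearing governs)

Bolt shear: A_b = π·27²/4 = 572.6 mm²; R_n = 469 × 572.6 × 4 × 1 / 1000 = 1074 kN → 1074 / 2 = 537 kN.
Bearing (1.2 l_c t F_u ≤ 2.4 d t F_u): upper limit = 2.4·27·5·470 / 1000 = 152.3 kN.
  Edge l_c = 55 − 30/2 = 40 → r_n = 112.8 kN; interior l_c = 90 − 30 = 60 → r_n = 152.3 kN.
  R_n,bearing = 1·112.8 + 3·152.3 = 569.6 kN → 569.6 / 2 = 285 kN.
Bearing governs: 285 kN.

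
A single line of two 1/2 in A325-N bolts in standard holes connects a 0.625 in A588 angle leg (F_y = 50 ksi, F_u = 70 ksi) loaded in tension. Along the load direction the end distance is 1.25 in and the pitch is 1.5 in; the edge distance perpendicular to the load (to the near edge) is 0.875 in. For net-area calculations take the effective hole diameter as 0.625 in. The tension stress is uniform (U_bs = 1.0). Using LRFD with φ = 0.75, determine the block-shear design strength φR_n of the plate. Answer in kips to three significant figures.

54.1 kips

Shear plane L_v = 1.25 + 1·1.5 = 2.75 in; A_gv = 2.75 × 0.625 = 1.719 in².
A_nv = (2.75 − 1.5·0.625) × 0.625 = 1.133 in².
A_nt = (0.875 − 0.5·0.625) × 0.625 = 0.3516 in².
0.6 F_u A_nv = 47.58 kips; 0.6 F_y A_gv = 51.56 kips → shear rupture governs the shear term.
R_n = 47.58 + 1.0 × 70 × 0.3516 = 72.19 kips.
Design strength φR_n = 0.75 × 72.19 = 54.1 kips.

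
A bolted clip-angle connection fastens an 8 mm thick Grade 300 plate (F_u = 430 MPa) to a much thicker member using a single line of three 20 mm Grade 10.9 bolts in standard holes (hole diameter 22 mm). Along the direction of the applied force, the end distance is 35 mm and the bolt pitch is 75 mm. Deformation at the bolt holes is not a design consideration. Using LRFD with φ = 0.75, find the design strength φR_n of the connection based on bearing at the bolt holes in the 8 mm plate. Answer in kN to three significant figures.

402 kN

Per bolt r_n = 1.5 l_c t F_u ≤ 3.0 d t F_u; upper limit = 3.0 × 20 × 8 × 430 / 1000 = 206.4 kN.
Edge bolt: l_c = 35 − 22/2 = 24 mm → 1.5 × 24 × 8 × 430 / 1000 = 123.8 → r_n = 123.8 kN.
Interior bolts: l_c = 75 − 22 = 53 mm → 1.5 × 53 × 8 × 430 / 1000 = 273.5 → r_n = 206.4 kN.
R_n = 1 × 123.8 + 2 × 206.4 = 536.6 kN.
Design strength φR_n = 0.75 × 536.6 = 402 kN.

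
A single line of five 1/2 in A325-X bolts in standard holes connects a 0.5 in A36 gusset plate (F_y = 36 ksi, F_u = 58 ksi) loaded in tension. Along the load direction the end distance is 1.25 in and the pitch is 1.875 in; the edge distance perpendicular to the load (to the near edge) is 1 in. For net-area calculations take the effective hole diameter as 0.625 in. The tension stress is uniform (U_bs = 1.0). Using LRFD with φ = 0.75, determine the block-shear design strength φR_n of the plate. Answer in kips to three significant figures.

85.8 kips

Shear plane L_v = 1.25 + 4·1.875 = 8.75 in; A_gv = 8.75 × 0.5 = 4.375 in².
A_nv = (8.75 − 4.5·0.625) × 0.5 = 2.969 in².
A_nt = (1 − 0.5·0.625) × 0.5 = 0.3438 in².
0.6 F_u A_nv = 103.3 kips; 0.6 F_y A_gv = 94.5 kips → shear yielding governs the shear term.
R_n = 94.5 + 1.0 × 58 × 0.3438 = 114.4 kips.
Design strength φR_n = 0.75 × 114.4 = 85.8 kips.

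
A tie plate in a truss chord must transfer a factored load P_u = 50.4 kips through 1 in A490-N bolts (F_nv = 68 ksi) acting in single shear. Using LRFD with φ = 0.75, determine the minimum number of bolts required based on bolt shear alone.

2 bolts

A_b = π·1²/4 = 0.7854 in².
Per-bolt design strength φR_n = 0.75 × 68 × 0.7854 × 1 = 40.06 kips.
n ≥ 50.4 / 40.06 = 1.258 → use 2 bolts.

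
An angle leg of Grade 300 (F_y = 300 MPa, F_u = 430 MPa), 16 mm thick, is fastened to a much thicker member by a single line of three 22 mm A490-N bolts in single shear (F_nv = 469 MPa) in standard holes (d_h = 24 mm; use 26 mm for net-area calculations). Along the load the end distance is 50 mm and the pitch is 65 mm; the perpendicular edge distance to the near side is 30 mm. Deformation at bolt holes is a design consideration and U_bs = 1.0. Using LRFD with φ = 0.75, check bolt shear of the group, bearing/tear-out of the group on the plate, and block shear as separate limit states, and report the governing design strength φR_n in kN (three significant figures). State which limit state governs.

Bolt shear: A_b = π·22²/4 = 380.1 mm²; R_n = 469 × 380.1 × 3 × 1 / 1000 = 534.8 kN → 0.75 × 534.8 = 401 kN.
Bearing: edge l_c = 38, r_n = 313.7 kN; interior l_c = 41, r_n = 338.5 kN; R_n = 313.7 + 2·338.5 = 990.7 kN → 743 kN.
Block shear: A_gv = 2880, A_nv = 1840, A_nt = 272 mm²; R_n = min(0.6F_uA_nv, 0.6F_yA_gv) + U_bs·F_u·A_nt = 591.7 kN → 444 kN.
Bolt shear governs: 401 kN.

401 kN (bolt shear governs)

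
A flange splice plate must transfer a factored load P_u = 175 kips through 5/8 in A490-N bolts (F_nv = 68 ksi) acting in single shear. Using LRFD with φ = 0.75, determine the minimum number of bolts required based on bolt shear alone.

12 bolts

A_b = π·0.625²/4 = 0.3068 in².
Per-bolt design strength φR_n = 0.75 × 68 × 0.3068 × 1 = 15.65 kips.
n ≥ 175 / 15.65 = 11.18 → use 12 bolts.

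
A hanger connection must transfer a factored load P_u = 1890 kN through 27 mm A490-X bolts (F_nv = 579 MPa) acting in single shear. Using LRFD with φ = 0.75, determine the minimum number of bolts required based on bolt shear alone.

A_b = π·27²/4 = 572.6 mm².
Per-bolt design strength φR_n = 0.75 × 579 × 572.6 × 1 / 1000 = 248.6 kN.
n ≥ 1890 / 248.6 = 7.602 → use 8 bolts.

8 bolts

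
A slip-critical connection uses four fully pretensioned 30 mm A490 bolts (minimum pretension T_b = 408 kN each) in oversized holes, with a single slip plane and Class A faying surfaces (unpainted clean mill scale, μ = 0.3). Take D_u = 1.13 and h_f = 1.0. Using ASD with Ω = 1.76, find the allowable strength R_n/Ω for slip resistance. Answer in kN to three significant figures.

R_n = μ · D_u · h_f · T_b · n_s · n_b = 0.3 × 1.13 × 1.0 × 408 × 1 × 4 = 553.2 kN.
Allowable strength R_n/Ω = 553.2 / 1.76 = 314 kN.

314 kN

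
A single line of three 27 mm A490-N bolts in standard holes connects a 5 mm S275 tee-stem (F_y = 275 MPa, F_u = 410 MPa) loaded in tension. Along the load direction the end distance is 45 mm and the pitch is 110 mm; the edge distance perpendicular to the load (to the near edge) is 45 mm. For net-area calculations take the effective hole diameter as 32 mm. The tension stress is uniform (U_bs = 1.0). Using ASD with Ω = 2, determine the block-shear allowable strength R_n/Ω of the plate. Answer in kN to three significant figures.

Shear plane L_v = 45 + 2·110 = 265 mm; A_gv = 265 × 5 = 1325 mm².
A_nv = (265 − 2.5·32) × 5 = 925 mm².
A_nt = (45 − 0.5·32) × 5 = 145 mm².
0.6 F_u A_nv = 227.6 kN; 0.6 F_y A_gv = 218.6 kN → shear yielding governs the shear term.
R_n = 218.6 + 1.0 × 410 × 145 / 1000 = 278.1 kN.
Allowable strength R_n/Ω = 278.1 / 2 = 139 kN.

139 kN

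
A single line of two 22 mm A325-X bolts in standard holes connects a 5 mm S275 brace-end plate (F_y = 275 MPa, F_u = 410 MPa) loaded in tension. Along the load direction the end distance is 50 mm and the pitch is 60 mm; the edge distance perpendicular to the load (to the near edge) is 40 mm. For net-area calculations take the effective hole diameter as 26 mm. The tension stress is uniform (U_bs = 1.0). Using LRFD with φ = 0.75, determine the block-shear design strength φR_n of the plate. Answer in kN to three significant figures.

Shear plane L_v = 50 + 1·60 = 110 mm; A_gv = 110 × 5 = 550 mm².
A_nv = (110 − 1.5·26) × 5 = 355 mm².
A_nt = (40 − 0.5·26) × 5 = 135 mm².
0.6 F_u A_nv = 87.33 kN; 0.6 F_y A_gv = 90.75 kN → shear rupture governs the shear term.
R_n = 87.33 + 1.0 × 410 × 135 / 1000 = 142.7 kN.
Design strength φR_n = 0.75 × 142.7 = 107 kN.

107 kN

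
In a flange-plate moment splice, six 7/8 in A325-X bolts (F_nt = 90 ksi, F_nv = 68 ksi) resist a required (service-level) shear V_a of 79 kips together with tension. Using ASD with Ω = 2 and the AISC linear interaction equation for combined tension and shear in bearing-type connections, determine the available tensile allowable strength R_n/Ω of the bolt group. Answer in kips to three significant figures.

A_b = π·0.875²/4 = 0.6013 in²; f_rv = 79 / (6 × 0.6013) = 21.9 ksi.
F'_nt = 1.3 F_nt − (Ω F_nt / F_nv) f_rv = 1.3·90 − (2·90/68)·21.9 = 59.04 ksi, capped at F_nt → F'_nt = 59.04 ksi.
R_n = F'_nt · A_b · n = 59.04 × 0.6013 × 6 = 213 kips.
Allowable strength R_n/Ω = 213 / 2 = 107 kips.

107 kips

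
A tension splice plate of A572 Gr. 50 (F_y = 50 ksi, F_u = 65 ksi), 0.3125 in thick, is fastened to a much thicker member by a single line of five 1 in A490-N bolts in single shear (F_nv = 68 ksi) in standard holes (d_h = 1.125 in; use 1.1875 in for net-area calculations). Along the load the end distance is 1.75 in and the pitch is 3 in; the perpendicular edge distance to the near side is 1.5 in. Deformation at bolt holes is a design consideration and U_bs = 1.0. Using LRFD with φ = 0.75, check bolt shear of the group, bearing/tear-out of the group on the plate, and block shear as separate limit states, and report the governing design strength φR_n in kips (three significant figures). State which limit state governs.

90.6 kips (block shear governs)

Bolt shear: A_b = π·1²/4 = 0.7854 in²; R_n = 68 × 0.7854 × 5 × 1 = 267 kips → 0.75 × 267 = 200 kips.
Bearing: edge l_c = 1.188, r_n = 28.95 kips; interior l_c = 1.875, r_n = 45.7 kips; R_n = 28.95 + 4·45.7 = 211.8 kips → 159 kips.
Block shear: A_gv = 4.297, A_nv = 2.627, A_nt = 0.2832 in²; R_n = min(0.6F_uA_nv, 0.6F_yA_gv) + U_bs·F_u·A_nt = 120.9 kips → 90.6 kips.
Block shear governs: 90.6 kips.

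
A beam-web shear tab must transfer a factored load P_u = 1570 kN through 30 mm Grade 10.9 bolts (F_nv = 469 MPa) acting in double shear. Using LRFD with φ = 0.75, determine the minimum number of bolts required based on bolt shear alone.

4 bolts

A_b = π·30²/4 = 706.9 mm².
Per-bolt design strength φR_n = 0.75 × 469 × 706.9 × 2 / 1000 = 497.3 kN.
n ≥ 1570 / 497.3 = 3.157 → use 4 bolts.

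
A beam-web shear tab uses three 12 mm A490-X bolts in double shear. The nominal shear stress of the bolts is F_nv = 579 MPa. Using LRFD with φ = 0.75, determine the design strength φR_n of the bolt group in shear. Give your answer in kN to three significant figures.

A_b = π × 12² / 4 = 113.1 mm².
R_n = F_nv · A_b · n · n_s = 579 × 113.1 × 3 × 2 / 1000 = 392.9 kN.
Design strength φR_n = 0.75 × 392.9 = 295 kN.

295 kN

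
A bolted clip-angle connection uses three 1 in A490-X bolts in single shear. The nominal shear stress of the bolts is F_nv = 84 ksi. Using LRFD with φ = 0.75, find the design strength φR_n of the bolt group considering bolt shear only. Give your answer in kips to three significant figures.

148 kips

A_b = π × 1² / 4 = 0.7854 in².
R_n = F_nv · A_b · n · n_s = 84 × 0.7854 × 3 × 1 = 197.9 kips.
Design strength φR_n = 0.75 × 197.9 = 148 kips.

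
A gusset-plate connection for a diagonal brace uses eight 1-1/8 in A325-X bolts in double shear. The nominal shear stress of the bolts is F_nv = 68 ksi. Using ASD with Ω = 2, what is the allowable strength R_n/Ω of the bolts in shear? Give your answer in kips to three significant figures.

541 kips

A_b = π × 1.125² / 4 = 0.994 in².
R_n = F_nv · A_b · n · n_s = 68 × 0.994 × 8 × 2 = 1081 kips.
Allowable strength R_n/Ω = 1081 / 2 = 541 kips.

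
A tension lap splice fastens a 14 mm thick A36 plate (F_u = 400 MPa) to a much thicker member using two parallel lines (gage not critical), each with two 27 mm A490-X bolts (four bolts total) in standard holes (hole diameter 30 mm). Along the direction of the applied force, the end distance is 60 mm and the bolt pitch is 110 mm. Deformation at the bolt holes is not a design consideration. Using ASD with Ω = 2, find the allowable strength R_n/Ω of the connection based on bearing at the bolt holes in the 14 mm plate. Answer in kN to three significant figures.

832 kN

Per bolt r_n = 1.5 l_c t F_u ≤ 3.0 d t F_u; upper limit = 3.0 × 27 × 14 × 400 / 1000 = 453.6 kN.
Edge bolt: l_c = 60 − 30/2 = 45 mm → 1.5 × 45 × 14 × 400 / 1000 = 378 → r_n = 378 kN.
Interior bolts: l_c = 110 − 30 = 80 mm → 1.5 × 80 × 14 × 400 / 1000 = 672 → r_n = 453.6 kN.
R_n = 2 × 378 + 2 × 453.6 = 1663 kN.
Allowable strength R_n/Ω = 1663 / 2 = 832 kN.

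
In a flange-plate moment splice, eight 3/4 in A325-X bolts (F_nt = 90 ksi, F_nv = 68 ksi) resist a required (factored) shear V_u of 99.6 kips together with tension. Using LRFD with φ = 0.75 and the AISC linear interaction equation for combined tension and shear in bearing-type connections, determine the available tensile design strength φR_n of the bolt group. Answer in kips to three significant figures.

178 kips

A_b = π·0.75²/4 = 0.4418 in²; f_rv = 99.6 / (8 × 0.4418) = 28.18 ksi.
F'_nt = 1.3 F_nt − (F_nt / φF_nv) f_rv = 1.3·90 − (90/(0.75·68))·28.18 = 67.27 ksi, capped at F_nt → F'_nt = 67.27 ksi.
R_n = F'_nt · A_b · n = 67.27 × 0.4418 × 8 = 237.7 kips.
Design strength φR_n = 0.75 × 237.7 = 178 kips.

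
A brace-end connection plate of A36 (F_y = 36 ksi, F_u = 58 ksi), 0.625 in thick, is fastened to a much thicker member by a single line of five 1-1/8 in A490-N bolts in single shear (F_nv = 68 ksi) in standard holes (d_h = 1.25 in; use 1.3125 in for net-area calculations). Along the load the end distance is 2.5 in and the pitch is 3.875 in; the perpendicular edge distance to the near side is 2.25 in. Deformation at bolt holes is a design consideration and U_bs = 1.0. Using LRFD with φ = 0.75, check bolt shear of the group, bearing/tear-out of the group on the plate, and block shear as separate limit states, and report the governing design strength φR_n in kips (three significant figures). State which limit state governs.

226 kips (block shear governs)

Bolt shear: A_b = π·1.125²/4 = 0.994 in²; R_n = 68 × 0.994 × 5 × 1 = 338 kips → 0.75 × 338 = 253 kips.
Bearing: edge l_c = 1.875, r_n = 81.56 kips; interior l_c = 2.625, r_n = 97.87 kips; R_n = 81.56 + 4·97.87 = 473.1 kips → 355 kips.
Block shear: A_gv = 11.25, A_nv = 7.559, A_nt = 0.9961 in²; R_n = min(0.6F_uA_nv, 0.6F_yA_gv) + U_bs·F_u·A_nt = 300.8 kips → 226 kips.
Block shear governs: 226 kips.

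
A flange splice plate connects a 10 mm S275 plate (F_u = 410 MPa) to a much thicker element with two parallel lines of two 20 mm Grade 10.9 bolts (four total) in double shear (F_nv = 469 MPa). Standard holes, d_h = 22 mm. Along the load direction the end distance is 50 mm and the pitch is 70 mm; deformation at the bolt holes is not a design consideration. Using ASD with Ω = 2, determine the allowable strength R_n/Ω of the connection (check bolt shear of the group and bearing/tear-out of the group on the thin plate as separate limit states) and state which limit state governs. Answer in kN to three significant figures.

486 kN (bearing governs)

Bolt shear: A_b = π·20²/4 = 314.2 mm²; R_n = 469 × 314.2 × 4 × 2 / 1000 = 1179 kN → 1179 / 2 = 589 kN.
Bearing (1.5 l_c t F_u ≤ 3.0 d t F_u): upper limit = 3.0·20·10·410 / 1000 = 246 kN.
  Edge l_c = 50 − 22/2 = 39 → r_n = 239.8 kN; interior l_c = 70 − 22 = 48 → r_n = 246 kN.
  R_n,bearing = 2·239.8 + 2·246 = 971.7 kN → 971.7 / 2 = 486 kN.
Bearing governs: 486 kN.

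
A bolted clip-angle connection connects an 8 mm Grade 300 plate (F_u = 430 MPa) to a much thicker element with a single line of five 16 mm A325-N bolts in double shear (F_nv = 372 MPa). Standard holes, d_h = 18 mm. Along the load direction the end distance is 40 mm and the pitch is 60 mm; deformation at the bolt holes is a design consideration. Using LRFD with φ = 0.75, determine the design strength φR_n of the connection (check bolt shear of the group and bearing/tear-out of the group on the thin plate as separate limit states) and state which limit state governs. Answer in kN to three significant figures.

Bolt shear: A_b = π·16²/4 = 201.1 mm²; R_n = 372 × 201.1 × 5 × 2 / 1000 = 748 kN → 0.75 × 748 = 561 kN.
Bearing (1.2 l_c t F_u ≤ 2.4 d t F_u): upper limit = 2.4·16·8·430 / 1000 = 132.1 kN.
  Edge l_c = 40 − 18/2 = 31 → r_n = 128 kN; interior l_c = 60 − 18 = 42 → r_n = 132.1 kN.
  R_n,bearing = 1·128 + 4·132.1 = 656.4 kN → 0.75 × 656.4 = 492 kN.
Bearing governs: 492 kN.

492 kN (bearing governs)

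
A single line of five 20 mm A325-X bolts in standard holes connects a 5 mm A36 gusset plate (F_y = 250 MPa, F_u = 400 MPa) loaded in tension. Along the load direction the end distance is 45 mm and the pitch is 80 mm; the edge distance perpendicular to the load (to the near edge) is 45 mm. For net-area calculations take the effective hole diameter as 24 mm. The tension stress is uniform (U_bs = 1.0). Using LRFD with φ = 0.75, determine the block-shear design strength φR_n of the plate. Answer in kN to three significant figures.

Shear plane L_v = 45 + 4·80 = 365 mm; A_gv = 365 × 5 = 1825 mm².
A_nv = (365 − 4.5·24) × 5 = 1285 mm².
A_nt = (45 − 0.5·24) × 5 = 165 mm².
0.6 F_u A_nv = 308.4 kN; 0.6 F_y A_gv = 273.8 kN → shear yielding governs the shear term.
R_n = 273.8 + 1.0 × 400 × 165 / 1000 = 339.8 kN.
Design strength φR_n = 0.75 × 339.8 = 255 kN.

255 kN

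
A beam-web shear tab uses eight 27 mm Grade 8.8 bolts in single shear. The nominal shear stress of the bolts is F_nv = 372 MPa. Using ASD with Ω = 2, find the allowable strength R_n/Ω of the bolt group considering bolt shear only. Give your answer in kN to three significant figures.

852 kN

A_b = π × 27² / 4 = 572.6 mm².
R_n = F_nv · A_b · n · n_s = 372 × 572.6 × 8 × 1 / 1000 = 1704 kN.
Allowable strength R_n/Ω = 1704 / 2 = 852 kN.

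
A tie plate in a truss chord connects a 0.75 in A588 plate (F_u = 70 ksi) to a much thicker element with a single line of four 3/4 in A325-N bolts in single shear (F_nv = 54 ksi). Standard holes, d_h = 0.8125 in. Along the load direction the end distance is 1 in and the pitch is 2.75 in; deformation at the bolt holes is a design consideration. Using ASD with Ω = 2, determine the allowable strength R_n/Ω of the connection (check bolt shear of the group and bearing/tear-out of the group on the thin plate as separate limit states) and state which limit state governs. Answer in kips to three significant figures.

47.7 kips (bolt shear governs)

Bolt shear: A_b = π·0.75²/4 = 0.4418 in²; R_n = 54 × 0.4418 × 4 × 1 = 95.43 kips → 95.43 / 2 = 47.7 kips.
Bearing (1.2 l_c t F_u ≤ 2.4 d t F_u): upper limit = 2.4·0.75·0.75·70 = 94.5 kips.
  Edge l_c = 1 − 0.8125/2 = 0.5938 → r_n = 37.41 kips; interior l_c = 2.75 − 0.8125 = 1.938 → r_n = 94.5 kips.
  R_n,bearing = 1·37.41 + 3·94.5 = 320.9 kips → 320.9 / 2 = 160 kips.
Bolt shear governs: 47.7 kips.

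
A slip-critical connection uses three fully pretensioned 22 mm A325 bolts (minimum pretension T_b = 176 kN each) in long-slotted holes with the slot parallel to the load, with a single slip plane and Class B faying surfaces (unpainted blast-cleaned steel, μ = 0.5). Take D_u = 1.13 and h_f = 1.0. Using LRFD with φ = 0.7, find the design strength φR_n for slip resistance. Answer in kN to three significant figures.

R_n = μ · D_u · h_f · T_b · n_s · n_b = 0.5 × 1.13 × 1.0 × 176 × 1 × 3 = 298.3 kN.
Design strength φR_n = 0.7 × 298.3 = 209 kN.

209 kN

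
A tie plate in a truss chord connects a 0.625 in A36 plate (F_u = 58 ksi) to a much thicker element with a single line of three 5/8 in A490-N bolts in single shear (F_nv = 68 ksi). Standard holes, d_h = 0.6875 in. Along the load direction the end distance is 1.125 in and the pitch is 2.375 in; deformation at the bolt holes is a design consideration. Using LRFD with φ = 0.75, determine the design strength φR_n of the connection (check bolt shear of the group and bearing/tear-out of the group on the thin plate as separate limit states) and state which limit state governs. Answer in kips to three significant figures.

46.9 kips (bolt shear governs)

Bolt shear: A_b = π·0.625²/4 = 0.3068 in²; R_n = 68 × 0.3068 × 3 × 1 = 62.59 kips → 0.75 × 62.59 = 46.9 kips.
Bearing (1.2 l_c t F_u ≤ 2.4 d t F_u): upper limit = 2.4·0.625·0.625·58 = 54.38 kips.
  Edge l_c = 1.125 − 0.6875/2 = 0.7812 → r_n = 33.98 kips; interior l_c = 2.375 − 0.6875 = 1.688 → r_n = 54.38 kips.
  R_n,bearing = 1·33.98 + 2·54.38 = 142.7 kips → 0.75 × 142.7 = 107 kips.
Bolt shear governs: 46.9 kips.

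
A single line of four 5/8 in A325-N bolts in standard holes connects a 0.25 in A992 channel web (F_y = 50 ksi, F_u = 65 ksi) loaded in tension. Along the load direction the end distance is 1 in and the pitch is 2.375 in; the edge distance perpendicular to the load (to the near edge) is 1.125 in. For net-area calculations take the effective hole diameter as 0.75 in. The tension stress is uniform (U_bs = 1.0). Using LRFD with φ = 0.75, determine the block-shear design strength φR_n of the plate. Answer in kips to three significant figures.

49.4 kips

Shear plane L_v = 1 + 3·2.375 = 8.125 in; A_gv = 8.125 × 0.25 = 2.031 in².
A_nv = (8.125 − 3.5·0.75) × 0.25 = 1.375 in².
A_nt = (1.125 − 0.5·0.75) × 0.25 = 0.1875 in².
0.6 F_u A_nv = 53.62 kips; 0.6 F_y A_gv = 60.94 kips → shear rupture governs the shear term.
R_n = 53.62 + 1.0 × 65 × 0.1875 = 65.81 kips.
Design strength φR_n = 0.75 × 65.81 = 49.4 kips.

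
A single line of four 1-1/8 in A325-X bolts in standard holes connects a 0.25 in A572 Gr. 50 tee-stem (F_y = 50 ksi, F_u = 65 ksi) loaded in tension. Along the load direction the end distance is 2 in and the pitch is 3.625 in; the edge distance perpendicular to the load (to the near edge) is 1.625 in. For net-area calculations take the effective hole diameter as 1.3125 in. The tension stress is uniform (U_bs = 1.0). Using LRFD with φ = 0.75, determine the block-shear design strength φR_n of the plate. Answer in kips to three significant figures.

72.4 kips

Shear plane L_v = 2 + 3·3.625 = 12.88 in; A_gv = 12.88 × 0.25 = 3.219 in².
A_nv = (12.88 − 3.5·1.3125) × 0.25 = 2.07 in².
A_nt = (1.625 − 0.5·1.3125) × 0.25 = 0.2422 in².
0.6 F_u A_nv = 80.74 kips; 0.6 F_y A_gv = 96.56 kips → shear rupture governs the shear term.
R_n = 80.74 + 1.0 × 65 × 0.2422 = 96.48 kips.
Design strength φR_n = 0.75 × 96.48 = 72.4 kips.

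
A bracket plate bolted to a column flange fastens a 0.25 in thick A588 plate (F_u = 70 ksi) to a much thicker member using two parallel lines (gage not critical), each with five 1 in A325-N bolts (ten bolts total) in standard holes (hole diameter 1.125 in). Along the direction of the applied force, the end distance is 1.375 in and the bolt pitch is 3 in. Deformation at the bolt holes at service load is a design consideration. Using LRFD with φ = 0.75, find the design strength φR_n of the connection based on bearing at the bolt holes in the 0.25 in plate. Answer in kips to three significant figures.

Per bolt r_n = 1.2 l_c t F_u ≤ 2.4 d t F_u; upper limit = 2.4 × 1 × 0.25 × 70 = 42 kips.
Edge bolt: l_c = 1.375 − 1.125/2 = 0.8125 in → 1.2 × 0.8125 × 0.25 × 70 = 17.06 → r_n = 17.06 kips.
Interior bolts: l_c = 3 − 1.125 = 1.875 in → 1.2 × 1.875 × 0.25 × 70 = 39.38 → r_n = 39.38 kips.
R_n = 2 × 17.06 + 8 × 39.38 = 349.1 kips.
Design strength φR_n = 0.75 × 349.1 = 262 kips.

262 kips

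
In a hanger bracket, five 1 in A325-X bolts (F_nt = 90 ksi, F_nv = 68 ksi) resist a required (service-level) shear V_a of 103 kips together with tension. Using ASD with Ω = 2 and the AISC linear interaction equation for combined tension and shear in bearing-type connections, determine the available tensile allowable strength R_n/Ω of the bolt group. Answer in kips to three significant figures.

93.4 kips

A_b = π·1²/4 = 0.7854 in²; f_rv = 103 / (5 × 0.7854) = 26.23 ksi.
F'_nt = 1.3 F_nt − (Ω F_nt / F_nv) f_rv = 1.3·90 − (2·90/68)·26.23 = 47.57 ksi, capped at F_nt → F'_nt = 47.57 ksi.
R_n = F'_nt · A_b · n = 47.57 × 0.7854 × 5 = 186.8 kips.
Allowable strength R_n/Ω = 186.8 / 2 = 93.4 kips.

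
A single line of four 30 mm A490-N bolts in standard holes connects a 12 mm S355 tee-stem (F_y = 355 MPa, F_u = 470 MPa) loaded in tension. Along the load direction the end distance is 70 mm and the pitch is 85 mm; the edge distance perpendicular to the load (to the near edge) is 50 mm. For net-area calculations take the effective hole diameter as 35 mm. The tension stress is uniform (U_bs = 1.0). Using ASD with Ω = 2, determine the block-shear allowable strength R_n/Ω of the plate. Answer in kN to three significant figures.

434 kN

Shear plane L_v = 70 + 3·85 = 325 mm; A_gv = 325 × 12 = 3900 mm².
A_nv = (325 − 3.5·35) × 12 = 2430 mm².
A_nt = (50 − 0.5·35) × 12 = 390 mm².
0.6 F_u A_nv = 685.3 kN; 0.6 F_y A_gv = 830.7 kN → shear rupture governs the shear term.
R_n = 685.3 + 1.0 × 470 × 390 / 1000 = 868.6 kN.
Allowable strength R_n/Ω = 868.6 / 2 = 434 kN.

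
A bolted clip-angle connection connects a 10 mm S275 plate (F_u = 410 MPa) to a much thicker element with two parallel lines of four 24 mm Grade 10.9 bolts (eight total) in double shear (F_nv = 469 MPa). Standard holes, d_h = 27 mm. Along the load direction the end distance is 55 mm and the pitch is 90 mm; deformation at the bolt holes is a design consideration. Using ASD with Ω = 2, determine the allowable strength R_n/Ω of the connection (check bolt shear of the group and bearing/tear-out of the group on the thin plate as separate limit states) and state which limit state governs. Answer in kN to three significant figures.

913 kN (bearing governs)

Bolt shear: A_b = π·24²/4 = 452.4 mm²; R_n = 469 × 452.4 × 8 × 2 / 1000 = 3395 kN → 3395 / 2 = 1700 kN.
Bearing (1.2 l_c t F_u ≤ 2.4 d t F_u): upper limit = 2.4·24·10·410 / 1000 = 236.2 kN.
  Edge l_c = 55 − 27/2 = 41.5 → r_n = 204.2 kN; interior l_c = 90 − 27 = 63 → r_n = 236.2 kN.
  R_n,bearing = 2·204.2 + 6·236.2 = 1825 kN → 1825 / 2 = 913 kN.
Bearing governs: 913 kN.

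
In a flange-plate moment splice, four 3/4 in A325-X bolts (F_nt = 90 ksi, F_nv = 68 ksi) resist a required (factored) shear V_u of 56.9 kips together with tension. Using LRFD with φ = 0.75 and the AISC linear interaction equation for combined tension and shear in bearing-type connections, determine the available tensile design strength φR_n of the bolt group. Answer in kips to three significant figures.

A_b = π·0.75²/4 = 0.4418 in²; f_rv = 56.9 / (4 × 0.4418) = 32.2 ksi.
F'_nt = 1.3 F_nt − (F_nt / φF_nv) f_rv = 1.3·90 − (90/(0.75·68))·32.2 = 60.18 ksi, capped at F_nt → F'_nt = 60.18 ksi.
R_n = F'_nt · A_b · n = 60.18 × 0.4418 × 4 = 106.3 kips.
Design strength φR_n = 0.75 × 106.3 = 79.8 kips.

79.8 kips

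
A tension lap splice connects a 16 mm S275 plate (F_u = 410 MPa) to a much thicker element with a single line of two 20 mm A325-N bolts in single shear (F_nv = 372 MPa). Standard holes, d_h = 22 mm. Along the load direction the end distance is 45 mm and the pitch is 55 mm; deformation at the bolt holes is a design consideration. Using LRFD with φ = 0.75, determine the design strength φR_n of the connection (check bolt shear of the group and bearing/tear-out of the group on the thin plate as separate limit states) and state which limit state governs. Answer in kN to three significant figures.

Bolt shear: A_b = π·20²/4 = 314.2 mm²; R_n = 372 × 314.2 × 2 × 1 / 1000 = 233.7 kN → 0.75 × 233.7 = 175 kN.
Bearing (1.2 l_c t F_u ≤ 2.4 d t F_u): upper limit = 2.4·20·16·410 / 1000 = 314.9 kN.
  Edge l_c = 45 − 22/2 = 34 → r_n = 267.6 kN; interior l_c = 55 − 22 = 33 → r_n = 259.8 kN.
  R_n,bearing = 1·267.6 + 1·259.8 = 527.4 kN → 0.75 × 527.4 = 396 kN.
Bolt shear governs: 175 kN.

175 kN (bolt shear governs)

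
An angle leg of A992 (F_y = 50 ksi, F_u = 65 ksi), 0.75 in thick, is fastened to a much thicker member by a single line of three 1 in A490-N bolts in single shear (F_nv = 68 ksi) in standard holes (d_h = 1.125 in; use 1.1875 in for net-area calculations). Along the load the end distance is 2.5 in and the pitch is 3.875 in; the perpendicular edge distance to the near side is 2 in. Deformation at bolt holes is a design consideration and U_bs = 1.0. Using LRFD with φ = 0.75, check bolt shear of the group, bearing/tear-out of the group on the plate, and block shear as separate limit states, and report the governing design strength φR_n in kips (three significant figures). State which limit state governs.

120 kips (bolt shear governs)

Bolt shear: A_b = π·1²/4 = 0.7854 in²; R_n = 68 × 0.7854 × 3 × 1 = 160.2 kips → 0.75 × 160.2 = 120 kips.
Bearing: edge l_c = 1.938, r_n = 113.3 kips; interior l_c = 2.75, r_n = 117 kips; R_n = 113.3 + 2·117 = 347.3 kips → 261 kips.
Block shear: A_gv = 7.688, A_nv = 5.461, A_nt = 1.055 in²; R_n = min(0.6F_uA_nv, 0.6F_yA_gv) + U_bs·F_u·A_nt = 281.5 kips → 211 kips.
Bolt shear governs: 120 kips.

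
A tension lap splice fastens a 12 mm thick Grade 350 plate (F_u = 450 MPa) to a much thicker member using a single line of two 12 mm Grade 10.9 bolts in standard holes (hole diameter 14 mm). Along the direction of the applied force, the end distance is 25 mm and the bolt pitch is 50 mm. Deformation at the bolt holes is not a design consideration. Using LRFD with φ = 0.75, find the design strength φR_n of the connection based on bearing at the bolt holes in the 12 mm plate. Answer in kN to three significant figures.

255 kN

Per bolt r_n = 1.5 l_c t F_u ≤ 3.0 d t F_u; upper limit = 3.0 × 12 × 12 × 450 / 1000 = 194.4 kN.
Edge bolt: l_c = 25 − 14/2 = 18 mm → 1.5 × 18 × 12 × 450 / 1000 = 145.8 → r_n = 145.8 kN.
Interior bolts: l_c = 50 − 14 = 36 mm → 1.5 × 36 × 12 × 450 / 1000 = 291.6 → r_n = 194.4 kN.
R_n = 1 × 145.8 + 1 × 194.4 = 340.2 kN.
Design strength φR_n = 0.75 × 340.2 = 255 kN.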